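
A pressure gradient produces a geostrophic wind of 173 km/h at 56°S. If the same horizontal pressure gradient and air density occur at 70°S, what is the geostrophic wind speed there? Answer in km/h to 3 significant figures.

With the same pressure gradient and density, V_g ∝ 1/f ∝ 1/sin φ.
V₂ = V₁ · sin φ₁ / sin φ₂ = 173 × sin 56° / sin 70°
V₂ = 173 × 0.8290/0.9397 = 153 km/h

153 km/h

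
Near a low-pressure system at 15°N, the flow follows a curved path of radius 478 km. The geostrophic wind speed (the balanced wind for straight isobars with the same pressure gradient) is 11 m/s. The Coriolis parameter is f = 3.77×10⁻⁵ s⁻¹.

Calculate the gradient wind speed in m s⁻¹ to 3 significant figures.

7.71 m s⁻¹

Around a low, centrifugal force acts outward with Coriolis, so pressure-gradient force balances both:
(1/ρ)|∂P/∂n| = fV + V²/R  →  V² + fR·V − fR·V_g = 0
With fR = 3.77×10⁻⁵ × 478×10³ m = 18.0 m/s:
V = [−fR + √((fR)² + 4 fR V_g)]/2 = [−18.0 + √(18.0² + 4×18.0×11)]/2 = 7.71 m/s
Subgeostrophic (V < V_g = 11 m/s), as expected around a low.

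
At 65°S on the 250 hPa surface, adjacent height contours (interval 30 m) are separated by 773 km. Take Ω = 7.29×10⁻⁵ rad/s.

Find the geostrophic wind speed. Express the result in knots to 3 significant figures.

Coriolis parameter at 65°S:
f = 2Ω sin φ = 2 × 7.29×10⁻⁵ × sin 65° = 1.32×10⁻⁴ s⁻¹
Height gradient: |∂Z/∂n| = 30 m / 773000 m = 3.88×10⁻⁵
On a pressure surface, geostrophic balance gives V_g = (g/f)|∂Z/∂n|:
V_g = 9.81 × 3.88×10⁻⁵ / 1.32×10⁻⁴ = 2.88 m/s
Converting: 2.88 m/s × 1.944 = 5.60 knots

5.60 knots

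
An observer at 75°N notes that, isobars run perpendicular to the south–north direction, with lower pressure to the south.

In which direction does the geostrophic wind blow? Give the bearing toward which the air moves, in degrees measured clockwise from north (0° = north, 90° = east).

270°

The pressure-gradient force points toward the south (bearing 180°).
Geostrophic balance: in the Northern Hemisphere the Coriolis force deflects motion to the right, so the geostrophic wind blows 90° to the right of the pressure-gradient force (low pressure on the left).
Rotating 180° by 90° clockwise gives 270° — the wind blows toward the west.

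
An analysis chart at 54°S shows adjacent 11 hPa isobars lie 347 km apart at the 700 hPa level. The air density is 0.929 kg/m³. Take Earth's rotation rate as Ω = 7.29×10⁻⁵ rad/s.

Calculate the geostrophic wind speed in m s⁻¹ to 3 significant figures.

28.9 m s⁻¹

Coriolis parameter at 54°S:
f = 2Ω sin φ = 2 × 7.29×10⁻⁵ × sin 54° = 1.18×10⁻⁴ s⁻¹
Pressure gradient: |∂P/∂n| = 1100 Pa / 347000 m = 3.17×10⁻³ Pa/m
Geostrophic balance (pressure-gradient force = Coriolis force):
V_g = (1/(fρ)) |∂P/∂n| = 3.17×10⁻³ / (1.18×10⁻⁴ × 0.929) = 28.9 m/s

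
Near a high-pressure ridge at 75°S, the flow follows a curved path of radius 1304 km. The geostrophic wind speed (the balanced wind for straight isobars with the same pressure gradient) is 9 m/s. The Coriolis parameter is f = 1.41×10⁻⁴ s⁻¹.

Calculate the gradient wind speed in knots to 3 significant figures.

Around a high, pressure-gradient force acts outward with centrifugal, so Coriolis balances both:
fV = (1/ρ)|∂P/∂n| + V²/R  →  V² − fR·V + fR·V_g = 0
With fR = 1.41×10⁻⁴ × 1304×10³ m = 184 m/s:
V = [fR − √((fR)² − 4 fR V_g)]/2 = [184 − √(184² − 4×184×9)]/2 = 9.49 m/s
Supergeostrophic (V > V_g = 9 m/s), as expected around a high.
Converting: 9.49 m/s × 1.944 = 18.4 knots

18.4 knots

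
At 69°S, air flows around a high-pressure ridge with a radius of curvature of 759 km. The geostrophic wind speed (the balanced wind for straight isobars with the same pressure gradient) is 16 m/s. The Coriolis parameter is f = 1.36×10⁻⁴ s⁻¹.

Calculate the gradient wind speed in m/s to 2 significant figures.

Around a high, pressure-gradient force acts outward with centrifugal, so Coriolis balances both:
fV = (1/ρ)|∂P/∂n| + V²/R  →  V² − fR·V + fR·V_g = 0
With fR = 1.36×10⁻⁴ × 759×10³ m = 103 m/s:
V = [fR − √((fR)² − 4 fR V_g)]/2 = [103 − √(103² − 4×103×16)]/2 = 19.8 m/s
Supergeostrophic (V > V_g = 16 m/s), as expected around a high.

20 m/s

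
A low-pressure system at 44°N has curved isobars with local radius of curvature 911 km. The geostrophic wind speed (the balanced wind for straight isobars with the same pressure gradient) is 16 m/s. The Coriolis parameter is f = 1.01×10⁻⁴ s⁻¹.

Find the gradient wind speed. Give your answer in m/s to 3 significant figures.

Around a low, centrifugal force acts outward with Coriolis, so pressure-gradient force balances both:
(1/ρ)|∂P/∂n| = fV + V²/R  →  V² + fR·V − fR·V_g = 0
With fR = 1.01×10⁻⁴ × 911×10³ m = 92.0 m/s:
V = [−fR + √((fR)² + 4 fR V_g)]/2 = [−92.0 + √(92.0² + 4×92.0×16)]/2 = 13.9 m/s
Subgeostrophic (V < V_g = 16 m/s), as expected around a low.

13.9 m/s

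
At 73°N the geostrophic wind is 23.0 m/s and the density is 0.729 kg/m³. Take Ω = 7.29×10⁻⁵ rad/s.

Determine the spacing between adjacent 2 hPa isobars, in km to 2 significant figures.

Coriolis parameter at 73°N:
f = 2Ω sin φ = 2 × 7.29×10⁻⁵ × sin 73° = 1.39×10⁻⁴ s⁻¹
Geostrophic balance rearranged: |∂P/∂n| = f ρ V_g
|∂P/∂n| = 1.39×10⁻⁴ × 0.729 × 23.0 = 2.34×10⁻³ Pa/m
Isobar spacing: Δn = ΔP/|∂P/∂n| = 200 Pa / 2.34×10⁻³ Pa/m = 85550 m ≈ 86 km

86 km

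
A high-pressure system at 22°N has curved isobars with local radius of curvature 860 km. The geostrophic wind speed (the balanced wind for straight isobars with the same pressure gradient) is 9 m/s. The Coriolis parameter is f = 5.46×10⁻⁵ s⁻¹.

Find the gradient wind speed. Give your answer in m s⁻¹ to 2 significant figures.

Around a high, pressure-gradient force acts outward with centrifugal, so Coriolis balances both:
fV = (1/ρ)|∂P/∂n| + V²/R  →  V² − fR·V + fR·V_g = 0
With fR = 5.46×10⁻⁵ × 860×10³ m = 47.0 m/s:
V = [fR − √((fR)² − 4 fR V_g)]/2 = [47.0 − √(47.0² − 4×47.0×9)]/2 = 12.1 m/s
Supergeostrophic (V > V_g = 9 m/s), as expected around a high.

12 m s⁻¹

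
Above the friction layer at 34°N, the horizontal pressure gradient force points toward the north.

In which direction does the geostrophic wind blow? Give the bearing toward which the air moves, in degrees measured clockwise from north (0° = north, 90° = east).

090°

The pressure-gradient force points toward the north (bearing 000°).
Geostrophic balance: in the Northern Hemisphere the Coriolis force deflects motion to the right, so the geostrophic wind blows 90° to the right of the pressure-gradient force (low pressure on the left).
Rotating 000° by 90° clockwise gives 090° — the wind blows toward the east.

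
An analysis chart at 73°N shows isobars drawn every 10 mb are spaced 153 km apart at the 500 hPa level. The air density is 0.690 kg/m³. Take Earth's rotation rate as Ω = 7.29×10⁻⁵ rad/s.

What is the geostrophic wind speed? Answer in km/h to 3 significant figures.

245 km/h

Coriolis parameter at 73°N:
f = 2Ω sin φ = 2 × 7.29×10⁻⁵ × sin 73° = 1.39×10⁻⁴ s⁻¹
Pressure gradient: |∂P/∂n| = 1000 Pa / 153000 m = 6.54×10⁻³ Pa/m
Geostrophic balance (pressure-gradient force = Coriolis force):
V_g = (1/(fρ)) |∂P/∂n| = 6.54×10⁻³ / (1.39×10⁻⁴ × 0.690) = 67.9 m/s
Converting: 67.9 m/s × 3.6 = 245 km/h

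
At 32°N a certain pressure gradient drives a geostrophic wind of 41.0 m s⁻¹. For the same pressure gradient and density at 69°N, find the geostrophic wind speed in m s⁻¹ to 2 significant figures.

With the same pressure gradient and density, V_g ∝ 1/f ∝ 1/sin φ.
V₂ = V₁ · sin φ₁ / sin φ₂ = 41.0 × sin 32° / sin 69°
V₂ = 41.0 × 0.5299/0.9336 = 23 m s⁻¹

23 m s⁻¹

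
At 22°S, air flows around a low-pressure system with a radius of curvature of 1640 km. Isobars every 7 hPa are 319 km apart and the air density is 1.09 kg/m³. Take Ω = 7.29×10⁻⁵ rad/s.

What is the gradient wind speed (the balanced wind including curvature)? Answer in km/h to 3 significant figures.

101 km/h

Coriolis parameter at 22°S:
f = 2Ω sin φ = 2 × 7.29×10⁻⁵ × sin 22° = 5.46×10⁻⁵ s⁻¹
Pressure gradient: |∂P/∂n| = 700 Pa / 319000 m = 2.19×10⁻³ Pa/m
Geostrophic speed: V_g = |∂P/∂n|/(fρ) = 2.19×10⁻³/(5.46×10⁻⁵ × 1.09) = 36.9 m/s
Around a low, centrifugal force acts outward with Coriolis, so pressure-gradient force balances both:
(1/ρ)|∂P/∂n| = fV + V²/R  →  V² + fR·V − fR·V_g = 0
With fR = 5.46×10⁻⁵ × 1640×10³ m = 89.6 m/s:
V = [−fR + √((fR)² + 4 fR V_g)]/2 = [−89.6 + √(89.6² + 4×89.6×36.9)]/2 = 28.1 m/s
Subgeostrophic (V < V_g = 36.9 m/s), as expected around a low.
Converting: 28.1 m/s × 3.6 = 101 km/h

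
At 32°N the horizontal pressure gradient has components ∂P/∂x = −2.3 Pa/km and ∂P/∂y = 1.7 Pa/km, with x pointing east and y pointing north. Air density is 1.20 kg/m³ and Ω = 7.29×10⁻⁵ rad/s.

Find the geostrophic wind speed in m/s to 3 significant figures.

30.8 m/s

Coriolis parameter at 32°N:
f = 2Ω sin φ = 2 × 7.29×10⁻⁵ × sin 32° = 7.73×10⁻⁵ s⁻¹
Component geostrophic relations (x east, y north):
u_g = −(1/(fρ)) ∂P/∂y,  v_g = (1/(fρ)) ∂P/∂x
u_g = −(1.7×10⁻³)/(7.73×10⁻⁵ × 1.20) = −18.3 m/s;  v_g = (−2.3×10⁻³)/(7.73×10⁻⁵ × 1.20) = −24.8 m/s
|V_g| = √(u_g² + v_g²) = 30.8 m/s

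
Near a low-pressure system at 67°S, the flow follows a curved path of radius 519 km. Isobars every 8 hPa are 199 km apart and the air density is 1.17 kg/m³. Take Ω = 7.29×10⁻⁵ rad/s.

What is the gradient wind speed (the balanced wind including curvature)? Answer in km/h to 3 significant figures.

71.7 km/h

Coriolis parameter at 67°S:
f = 2Ω sin φ = 2 × 7.29×10⁻⁵ × sin 67° = 1.34×10⁻⁴ s⁻¹
Pressure gradient: |∂P/∂n| = 800 Pa / 199000 m = 4.02×10⁻³ Pa/m
Geostrophic speed: V_g = |∂P/∂n|/(fρ) = 4.02×10⁻³/(1.34×10⁻⁴ × 1.17) = 25.6 m/s
Around a low, centrifugal force acts outward with Coriolis, so pressure-gradient force balances both:
(1/ρ)|∂P/∂n| = fV + V²/R  →  V² + fR·V − fR·V_g = 0
With fR = 1.34×10⁻⁴ × 519×10³ m = 69.7 m/s:
V = [−fR + √((fR)² + 4 fR V_g)]/2 = [−69.7 + √(69.7² + 4×69.7×25.6)]/2 = 19.9 m/s
Subgeostrophic (V < V_g = 25.6 m/s), as expected around a low.
Converting: 19.9 m/s × 3.6 = 71.7 km/h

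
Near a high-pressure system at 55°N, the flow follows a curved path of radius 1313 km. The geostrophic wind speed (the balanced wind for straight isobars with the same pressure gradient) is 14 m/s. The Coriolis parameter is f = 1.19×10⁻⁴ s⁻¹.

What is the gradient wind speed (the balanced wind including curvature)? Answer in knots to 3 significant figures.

30.2 knots

Around a high, pressure-gradient force acts outward with centrifugal, so Coriolis balances both:
fV = (1/ρ)|∂P/∂n| + V²/R  →  V² − fR·V + fR·V_g = 0
With fR = 1.19×10⁻⁴ × 1313×10³ m = 156 m/s:
V = [fR − √((fR)² − 4 fR V_g)]/2 = [156 − √(156² − 4×156×14)]/2 = 15.5 m/s
Supergeostrophic (V > V_g = 14 m/s), as expected around a high.
Converting: 15.5 m/s × 1.944 = 30.2 knots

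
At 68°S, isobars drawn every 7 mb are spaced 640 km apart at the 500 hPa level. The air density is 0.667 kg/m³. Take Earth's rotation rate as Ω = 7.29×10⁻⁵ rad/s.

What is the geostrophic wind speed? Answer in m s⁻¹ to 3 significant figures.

12.1 m s⁻¹

Coriolis parameter at 68°S:
f = 2Ω sin φ = 2 × 7.29×10⁻⁵ × sin 68° = 1.35×10⁻⁴ s⁻¹
Pressure gradient: |∂P/∂n| = 700 Pa / 640000 m = 1.09×10⁻³ Pa/m
Geostrophic balance (pressure-gradient force = Coriolis force):
V_g = (1/(fρ)) |∂P/∂n| = 1.09×10⁻³ / (1.35×10⁻⁴ × 0.667) = 12.1 m/s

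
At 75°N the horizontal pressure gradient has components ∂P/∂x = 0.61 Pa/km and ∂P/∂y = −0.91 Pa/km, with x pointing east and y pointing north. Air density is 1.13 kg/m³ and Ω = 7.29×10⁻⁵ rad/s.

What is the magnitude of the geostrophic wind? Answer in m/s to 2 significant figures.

6.9 m/s

Coriolis parameter at 75°N:
f = 2Ω sin φ = 2 × 7.29×10⁻⁵ × sin 75° = 1.41×10⁻⁴ s⁻¹
Component geostrophic relations (x east, y north):
u_g = −(1/(fρ)) ∂P/∂y,  v_g = (1/(fρ)) ∂P/∂x
u_g = −(−0.91×10⁻³)/(1.41×10⁻⁴ × 1.13) = 5.72 m/s;  v_g = (0.61×10⁻³)/(1.41×10⁻⁴ × 1.13) = 3.83 m/s
|V_g| = √(u_g² + v_g²) = 6.88 m/s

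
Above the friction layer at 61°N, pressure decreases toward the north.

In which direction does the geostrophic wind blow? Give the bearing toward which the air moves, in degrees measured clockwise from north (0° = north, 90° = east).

The pressure-gradient force points toward the north (bearing 000°).
Geostrophic balance: in the Northern Hemisphere the Coriolis force deflects motion to the right, so the geostrophic wind blows 90° to the right of the pressure-gradient force (low pressure on the left).
Rotating 000° by 90° clockwise gives 090° — the wind blows toward the east.

090°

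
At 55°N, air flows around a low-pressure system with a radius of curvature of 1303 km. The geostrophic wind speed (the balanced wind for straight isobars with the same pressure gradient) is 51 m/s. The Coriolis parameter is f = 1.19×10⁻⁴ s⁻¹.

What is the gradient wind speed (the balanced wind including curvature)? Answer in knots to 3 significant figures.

78.6 knots

Around a low, centrifugal force acts outward with Coriolis, so pressure-gradient force balances both:
(1/ρ)|∂P/∂n| = fV + V²/R  →  V² + fR·V − fR·V_g = 0
With fR = 1.19×10⁻⁴ × 1303×10³ m = 155 m/s:
V = [−fR + √((fR)² + 4 fR V_g)]/2 = [−155 + √(155² + 4×155×51)]/2 = 40.4 m/s
Subgeostrophic (V < V_g = 51 m/s), as expected around a low.
Converting: 40.4 m/s × 1.944 = 78.6 knots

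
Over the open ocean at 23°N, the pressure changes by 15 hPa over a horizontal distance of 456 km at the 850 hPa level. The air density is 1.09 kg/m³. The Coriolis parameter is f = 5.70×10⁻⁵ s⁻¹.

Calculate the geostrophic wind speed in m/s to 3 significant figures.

52.9 m/s

Pressure gradient: |∂P/∂n| = 1500 Pa / 456000 m = 3.29×10⁻³ Pa/m
Geostrophic balance (pressure-gradient force = Coriolis force):
V_g = (1/(fρ)) |∂P/∂n| = 3.29×10⁻³ / (5.70×10⁻⁵ × 1.09) = 52.9 m/s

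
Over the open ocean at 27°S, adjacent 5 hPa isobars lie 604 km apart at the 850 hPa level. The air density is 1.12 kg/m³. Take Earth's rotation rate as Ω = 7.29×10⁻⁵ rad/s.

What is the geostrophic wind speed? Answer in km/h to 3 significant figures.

Coriolis parameter at 27°S:
f = 2Ω sin φ = 2 × 7.29×10⁻⁵ × sin 27° = 6.62×10⁻⁵ s⁻¹
Pressure gradient: |∂P/∂n| = 500 Pa / 604000 m = 8.28×10⁻⁴ Pa/m
Geostrophic balance (pressure-gradient force = Coriolis force):
V_g = (1/(fρ)) |∂P/∂n| = 8.28×10⁻⁴ / (6.62×10⁻⁵ × 1.12) = 11.2 m/s
Converting: 11.2 m/s × 3.6 = 40.2 km/h

40.2 km/h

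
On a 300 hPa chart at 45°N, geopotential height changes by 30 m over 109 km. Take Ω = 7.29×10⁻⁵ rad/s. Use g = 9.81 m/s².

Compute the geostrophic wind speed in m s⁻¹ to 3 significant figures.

Coriolis parameter at 45°N:
f = 2Ω sin φ = 2 × 7.29×10⁻⁵ × sin 45° = 1.03×10⁻⁴ s⁻¹
Height gradient: |∂Z/∂n| = 30 m / 109000 m = 2.75×10⁻⁴
On a pressure surface, geostrophic balance gives V_g = (g/f)|∂Z/∂n|:
V_g = 9.81 × 2.75×10⁻⁴ / 1.03×10⁻⁴ = 26.2 m/s

26.2 m s⁻¹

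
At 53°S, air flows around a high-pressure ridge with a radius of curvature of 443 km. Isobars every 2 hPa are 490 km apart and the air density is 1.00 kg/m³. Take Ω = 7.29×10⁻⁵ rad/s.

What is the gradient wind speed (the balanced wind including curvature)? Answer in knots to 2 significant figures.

7.4 knots

Coriolis parameter at 53°S:
f = 2Ω sin φ = 2 × 7.29×10⁻⁵ × sin 53° = 1.16×10⁻⁴ s⁻¹
Pressure gradient: |∂P/∂n| = 200 Pa / 490000 m = 4.08×10⁻⁴ Pa/m
Geostrophic speed: V_g = |∂P/∂n|/(fρ) = 4.08×10⁻⁴/(1.16×10⁻⁴ × 1.00) = 3.51 m/s
Around a high, pressure-gradient force acts outward with centrifugal, so Coriolis balances both:
fV = (1/ρ)|∂P/∂n| + V²/R  →  V² − fR·V + fR·V_g = 0
With fR = 1.16×10⁻⁴ × 443×10³ m = 51.6 m/s:
V = [fR − √((fR)² − 4 fR V_g)]/2 = [51.6 − √(51.6² − 4×51.6×3.51)]/2 = 3.78 m/s
Supergeostrophic (V > V_g = 3.51 m/s), as expected around a high.
Converting: 3.78 m/s × 1.944 = 7.4 knots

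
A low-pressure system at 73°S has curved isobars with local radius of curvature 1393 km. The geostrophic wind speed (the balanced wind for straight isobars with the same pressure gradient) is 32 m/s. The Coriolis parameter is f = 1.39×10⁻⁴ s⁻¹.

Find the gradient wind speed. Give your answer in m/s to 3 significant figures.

Around a low, centrifugal force acts outward with Coriolis, so pressure-gradient force balances both:
(1/ρ)|∂P/∂n| = fV + V²/R  →  V² + fR·V − fR·V_g = 0
With fR = 1.39×10⁻⁴ × 1393×10³ m = 194 m/s:
V = [−fR + √((fR)² + 4 fR V_g)]/2 = [−194 + √(194² + 4×194×32)]/2 = 28 m/s
Subgeostrophic (V < V_g = 32 m/s), as expected around a low.

28.0 m/s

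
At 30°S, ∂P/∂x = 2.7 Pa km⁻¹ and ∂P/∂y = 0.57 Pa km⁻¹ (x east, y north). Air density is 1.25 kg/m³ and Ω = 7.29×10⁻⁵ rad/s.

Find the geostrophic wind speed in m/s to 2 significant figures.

Coriolis parameter at 30°S:
f = 2Ω sin φ = 2 × 7.29×10⁻⁵ × sin 30° = 7.29×10⁻⁵ s⁻¹
In the Southern Hemisphere f is negative: f = −7.29×10⁻⁵ s⁻¹.
Component geostrophic relations (x east, y north):
u_g = −(1/(fρ)) ∂P/∂y,  v_g = (1/(fρ)) ∂P/∂x
u_g = −(0.57×10⁻³)/(−7.29×10⁻⁵ × 1.25) = 6.26 m/s;  v_g = (2.7×10⁻³)/(−7.29×10⁻⁵ × 1.25) = −29.6 m/s
|V_g| = √(u_g² + v_g²) = 30.3 m/s

30 m/s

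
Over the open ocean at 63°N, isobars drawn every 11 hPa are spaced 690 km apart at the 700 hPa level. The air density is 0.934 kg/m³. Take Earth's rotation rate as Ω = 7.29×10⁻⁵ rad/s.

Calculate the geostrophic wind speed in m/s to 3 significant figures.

Coriolis parameter at 63°N:
f = 2Ω sin φ = 2 × 7.29×10⁻⁵ × sin 63° = 1.30×10⁻⁴ s⁻¹
Pressure gradient: |∂P/∂n| = 1100 Pa / 690000 m = 1.59×10⁻³ Pa/m
Geostrophic balance (pressure-gradient force = Coriolis force):
V_g = (1/(fρ)) |∂P/∂n| = 1.59×10⁻³ / (1.30×10⁻⁴ × 0.934) = 13.1 m/s

13.1 m/s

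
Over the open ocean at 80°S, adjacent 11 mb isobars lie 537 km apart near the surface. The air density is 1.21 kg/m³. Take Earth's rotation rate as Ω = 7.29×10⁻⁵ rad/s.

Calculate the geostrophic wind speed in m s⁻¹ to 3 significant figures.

Coriolis parameter at 80°S:
f = 2Ω sin φ = 2 × 7.29×10⁻⁵ × sin 80° = 1.44×10⁻⁴ s⁻¹
Pressure gradient: |∂P/∂n| = 1100 Pa / 537000 m = 2.05×10⁻³ Pa/m
Geostrophic balance (pressure-gradient force = Coriolis force):
V_g = (1/(fρ)) |∂P/∂n| = 2.05×10⁻³ / (1.44×10⁻⁴ × 1.21) = 11.8 m/s

11.8 m s⁻¹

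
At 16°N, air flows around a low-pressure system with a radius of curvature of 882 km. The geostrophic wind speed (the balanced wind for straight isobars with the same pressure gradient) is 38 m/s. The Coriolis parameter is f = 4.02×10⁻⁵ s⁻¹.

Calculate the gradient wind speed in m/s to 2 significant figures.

23 m/s

Around a low, centrifugal force acts outward with Coriolis, so pressure-gradient force balances both:
(1/ρ)|∂P/∂n| = fV + V²/R  →  V² + fR·V − fR·V_g = 0
With fR = 4.02×10⁻⁵ × 882×10³ m = 35.5 m/s:
V = [−fR + √((fR)² + 4 fR V_g)]/2 = [−35.5 + √(35.5² + 4×35.5×38)]/2 = 23 m/s
Subgeostrophic (V < V_g = 38 m/s), as expected around a low.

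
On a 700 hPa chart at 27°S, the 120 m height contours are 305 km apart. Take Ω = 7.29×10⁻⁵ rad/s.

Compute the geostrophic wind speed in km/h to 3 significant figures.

Coriolis parameter at 27°S:
f = 2Ω sin φ = 2 × 7.29×10⁻⁵ × sin 27° = 6.62×10⁻⁵ s⁻¹
Height gradient: |∂Z/∂n| = 120 m / 305000 m = 3.93×10⁻⁴
On a pressure surface, geostrophic balance gives V_g = (g/f)|∂Z/∂n|:
V_g = 9.81 × 3.93×10⁻⁴ / 6.62×10⁻⁵ = 58.3 m/s
Converting: 58.3 m/s × 3.6 = 210 km/h

210 km/h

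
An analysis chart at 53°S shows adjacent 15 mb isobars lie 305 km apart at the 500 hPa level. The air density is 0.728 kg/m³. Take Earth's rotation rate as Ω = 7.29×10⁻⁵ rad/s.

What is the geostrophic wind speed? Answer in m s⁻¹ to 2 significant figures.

Coriolis parameter at 53°S:
f = 2Ω sin φ = 2 × 7.29×10⁻⁵ × sin 53° = 1.16×10⁻⁴ s⁻¹
Pressure gradient: |∂P/∂n| = 1500 Pa / 305000 m = 4.92×10⁻³ Pa/m
Geostrophic balance (pressure-gradient force = Coriolis force):
V_g = (1/(fρ)) |∂P/∂n| = 4.92×10⁻³ / (1.16×10⁻⁴ × 0.728) = 58.0 m/s

58 m s⁻¹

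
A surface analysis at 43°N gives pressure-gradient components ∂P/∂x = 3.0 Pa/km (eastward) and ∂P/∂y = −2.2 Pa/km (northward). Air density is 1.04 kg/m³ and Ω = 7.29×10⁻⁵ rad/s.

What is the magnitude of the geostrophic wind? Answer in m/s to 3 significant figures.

36.0 m/s

Coriolis parameter at 43°N:
f = 2Ω sin φ = 2 × 7.29×10⁻⁵ × sin 43° = 9.94×10⁻⁵ s⁻¹
Component geostrophic relations (x east, y north):
u_g = −(1/(fρ)) ∂P/∂y,  v_g = (1/(fρ)) ∂P/∂x
u_g = −(−2.2×10⁻³)/(9.94×10⁻⁵ × 1.04) = 21.3 m/s;  v_g = (3.0×10⁻³)/(9.94×10⁻⁵ × 1.04) = 29.0 m/s
|V_g| = √(u_g² + v_g²) = 36.0 m/s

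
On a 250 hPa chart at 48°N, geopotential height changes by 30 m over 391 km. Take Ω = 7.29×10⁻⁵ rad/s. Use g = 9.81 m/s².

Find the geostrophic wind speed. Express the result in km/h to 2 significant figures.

25 km/h

Coriolis parameter at 48°N:
f = 2Ω sin φ = 2 × 7.29×10⁻⁵ × sin 48° = 1.08×10⁻⁴ s⁻¹
Height gradient: |∂Z/∂n| = 30 m / 391000 m = 7.67×10⁻⁵
On a pressure surface, geostrophic balance gives V_g = (g/f)|∂Z/∂n|:
V_g = 9.81 × 7.67×10⁻⁵ / 1.08×10⁻⁴ = 6.95 m/s
Converting: 6.95 m/s × 3.6 = 25 km/h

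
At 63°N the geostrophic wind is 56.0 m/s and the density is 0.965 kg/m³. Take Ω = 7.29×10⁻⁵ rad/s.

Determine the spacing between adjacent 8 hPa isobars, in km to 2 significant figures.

Coriolis parameter at 63°N:
f = 2Ω sin φ = 2 × 7.29×10⁻⁵ × sin 63° = 1.30×10⁻⁴ s⁻¹
Geostrophic balance rearranged: |∂P/∂n| = f ρ V_g
|∂P/∂n| = 1.30×10⁻⁴ × 0.965 × 56.0 = 7.02×10⁻³ Pa/m
Isobar spacing: Δn = ΔP/|∂P/∂n| = 800 Pa / 7.02×10⁻³ Pa/m = 113956 m ≈ 110 km

110 km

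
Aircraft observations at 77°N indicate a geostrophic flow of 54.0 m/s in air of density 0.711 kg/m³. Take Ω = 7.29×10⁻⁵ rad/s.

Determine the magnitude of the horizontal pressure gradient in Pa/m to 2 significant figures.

5.5×10⁻³ Pa/m

Coriolis parameter at 77°N:
f = 2Ω sin φ = 2 × 7.29×10⁻⁵ × sin 77° = 1.42×10⁻⁴ s⁻¹
Geostrophic balance rearranged: |∂P/∂n| = f ρ V_g
|∂P/∂n| = 1.42×10⁻⁴ × 0.711 × 54.0 = 5.45×10⁻³ Pa/m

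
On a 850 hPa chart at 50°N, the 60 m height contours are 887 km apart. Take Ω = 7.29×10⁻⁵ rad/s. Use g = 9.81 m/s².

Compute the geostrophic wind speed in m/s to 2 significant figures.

Coriolis parameter at 50°N:
f = 2Ω sin φ = 2 × 7.29×10⁻⁵ × sin 50° = 1.12×10⁻⁴ s⁻¹
Height gradient: |∂Z/∂n| = 60 m / 887000 m = 6.76×10⁻⁵
On a pressure surface, geostrophic balance gives V_g = (g/f)|∂Z/∂n|:
V_g = 9.81 × 6.76×10⁻⁵ / 1.12×10⁻⁴ = 5.94 m/s

5.9 m/s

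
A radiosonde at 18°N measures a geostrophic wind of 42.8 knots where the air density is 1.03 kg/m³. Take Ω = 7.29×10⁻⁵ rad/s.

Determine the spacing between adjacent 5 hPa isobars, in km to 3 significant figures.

489 km

Coriolis parameter at 18°N:
f = 2Ω sin φ = 2 × 7.29×10⁻⁵ × sin 18° = 4.51×10⁻⁵ s⁻¹
Wind speed in SI: 42.8 knots = 22.0 m/s
Geostrophic balance rearranged: |∂P/∂n| = f ρ V_g
|∂P/∂n| = 4.51×10⁻⁵ × 1.03 × 22.0 = 1.02×10⁻³ Pa/m
Isobar spacing: Δn = ΔP/|∂P/∂n| = 500 Pa / 1.02×10⁻³ Pa/m = 489340 m ≈ 489 km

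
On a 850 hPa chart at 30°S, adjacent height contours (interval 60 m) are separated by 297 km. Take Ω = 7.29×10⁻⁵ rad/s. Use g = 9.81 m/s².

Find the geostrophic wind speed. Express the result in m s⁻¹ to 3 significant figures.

Coriolis parameter at 30°S:
f = 2Ω sin φ = 2 × 7.29×10⁻⁵ × sin 30° = 7.29×10⁻⁵ s⁻¹
Height gradient: |∂Z/∂n| = 60 m / 297000 m = 2.02×10⁻⁴
On a pressure surface, geostrophic balance gives V_g = (g/f)|∂Z/∂n|:
V_g = 9.81 × 2.02×10⁻⁴ / 7.29×10⁻⁵ = 27.2 m/s

27.2 m s⁻¹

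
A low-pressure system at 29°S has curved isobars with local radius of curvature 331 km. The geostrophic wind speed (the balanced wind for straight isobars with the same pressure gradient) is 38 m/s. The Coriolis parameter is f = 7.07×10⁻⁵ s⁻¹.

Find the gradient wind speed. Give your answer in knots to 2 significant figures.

Around a low, centrifugal force acts outward with Coriolis, so pressure-gradient force balances both:
(1/ρ)|∂P/∂n| = fV + V²/R  →  V² + fR·V − fR·V_g = 0
With fR = 7.07×10⁻⁵ × 331×10³ m = 23.4 m/s:
V = [−fR + √((fR)² + 4 fR V_g)]/2 = [−23.4 + √(23.4² + 4×23.4×38)]/2 = 20.3 m/s
Subgeostrophic (V < V_g = 38 m/s), as expected around a low.
Converting: 20.3 m/s × 1.944 = 40 knots

40 knots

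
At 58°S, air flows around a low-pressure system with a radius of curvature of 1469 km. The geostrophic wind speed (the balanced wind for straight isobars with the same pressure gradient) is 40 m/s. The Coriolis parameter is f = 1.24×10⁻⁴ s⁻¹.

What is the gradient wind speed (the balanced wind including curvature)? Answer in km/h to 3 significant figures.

Around a low, centrifugal force acts outward with Coriolis, so pressure-gradient force balances both:
(1/ρ)|∂P/∂n| = fV + V²/R  →  V² + fR·V − fR·V_g = 0
With fR = 1.24×10⁻⁴ × 1469×10³ m = 182 m/s:
V = [−fR + √((fR)² + 4 fR V_g)]/2 = [−182 + √(182² + 4×182×40)]/2 = 33.7 m/s
Subgeostrophic (V < V_g = 40 m/s), as expected around a low.
Converting: 33.7 m/s × 3.6 = 121 km/h

121 km/h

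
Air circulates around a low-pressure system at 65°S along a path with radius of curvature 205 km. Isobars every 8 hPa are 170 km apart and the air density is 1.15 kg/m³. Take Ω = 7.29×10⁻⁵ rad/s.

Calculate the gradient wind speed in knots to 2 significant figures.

Coriolis parameter at 65°S:
f = 2Ω sin φ = 2 × 7.29×10⁻⁵ × sin 65° = 1.32×10⁻⁴ s⁻¹
Pressure gradient: |∂P/∂n| = 800 Pa / 170000 m = 4.71×10⁻³ Pa/m
Geostrophic speed: V_g = |∂P/∂n|/(fρ) = 4.71×10⁻³/(1.32×10⁻⁴ × 1.15) = 31.0 m/s
Around a low, centrifugal force acts outward with Coriolis, so pressure-gradient force balances both:
(1/ρ)|∂P/∂n| = fV + V²/R  →  V² + fR·V − fR·V_g = 0
With fR = 1.32×10⁻⁴ × 205×10³ m = 27.1 m/s:
V = [−fR + √((fR)² + 4 fR V_g)]/2 = [−27.1 + √(27.1² + 4×27.1×31)]/2 = 18.4 m/s
Subgeostrophic (V < V_g = 31 m/s), as expected around a low.
Converting: 18.4 m/s × 1.944 = 36 knots

36 knots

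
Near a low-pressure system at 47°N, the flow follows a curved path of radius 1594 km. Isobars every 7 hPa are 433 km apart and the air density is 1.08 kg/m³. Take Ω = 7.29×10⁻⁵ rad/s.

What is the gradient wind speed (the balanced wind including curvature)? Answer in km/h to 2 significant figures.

Coriolis parameter at 47°N:
f = 2Ω sin φ = 2 × 7.29×10⁻⁵ × sin 47° = 1.07×10⁻⁴ s⁻¹
Pressure gradient: |∂P/∂n| = 700 Pa / 433000 m = 1.62×10⁻³ Pa/m
Geostrophic speed: V_g = |∂P/∂n|/(fρ) = 1.62×10⁻³/(1.07×10⁻⁴ × 1.08) = 14.0 m/s
Around a low, centrifugal force acts outward with Coriolis, so pressure-gradient force balances both:
(1/ρ)|∂P/∂n| = fV + V²/R  →  V² + fR·V − fR·V_g = 0
With fR = 1.07×10⁻⁴ × 1594×10³ m = 170 m/s:
V = [−fR + √((fR)² + 4 fR V_g)]/2 = [−170 + √(170² + 4×170×14)]/2 = 13 m/s
Subgeostrophic (V < V_g = 14 m/s), as expected around a low.
Converting: 13 m/s × 3.6 = 47 km/h

47 km/h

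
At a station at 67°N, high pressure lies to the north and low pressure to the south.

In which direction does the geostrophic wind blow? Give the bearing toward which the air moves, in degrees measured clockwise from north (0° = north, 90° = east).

The pressure-gradient force points toward the south (bearing 180°).
Geostrophic balance: in the Northern Hemisphere the Coriolis force deflects motion to the right, so the geostrophic wind blows 90° to the right of the pressure-gradient force (low pressure on the left).
Rotating 180° by 90° clockwise gives 270° — the wind blows toward the west.

270°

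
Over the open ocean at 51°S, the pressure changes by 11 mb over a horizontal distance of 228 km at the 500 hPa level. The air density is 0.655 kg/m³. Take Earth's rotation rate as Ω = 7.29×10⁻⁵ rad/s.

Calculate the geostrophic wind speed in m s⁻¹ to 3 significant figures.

Coriolis parameter at 51°S:
f = 2Ω sin φ = 2 × 7.29×10⁻⁵ × sin 51° = 1.13×10⁻⁴ s⁻¹
Pressure gradient: |∂P/∂n| = 1100 Pa / 228000 m = 4.82×10⁻³ Pa/m
Geostrophic balance (pressure-gradient force = Coriolis force):
V_g = (1/(fρ)) |∂P/∂n| = 4.82×10⁻³ / (1.13×10⁻⁴ × 0.655) = 65.0 m/s

65.0 m s⁻¹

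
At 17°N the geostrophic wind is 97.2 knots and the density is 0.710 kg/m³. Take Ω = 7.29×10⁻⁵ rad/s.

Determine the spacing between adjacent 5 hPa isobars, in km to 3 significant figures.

Coriolis parameter at 17°N:
f = 2Ω sin φ = 2 × 7.29×10⁻⁵ × sin 17° = 4.26×10⁻⁵ s⁻¹
Wind speed in SI: 97.2 knots = 50.0 m/s
Geostrophic balance rearranged: |∂P/∂n| = f ρ V_g
|∂P/∂n| = 4.26×10⁻⁵ × 0.710 × 50.0 = 1.51×10⁻³ Pa/m
Isobar spacing: Δn = ΔP/|∂P/∂n| = 500 Pa / 1.51×10⁻³ Pa/m = 330381 m ≈ 330 km

330 km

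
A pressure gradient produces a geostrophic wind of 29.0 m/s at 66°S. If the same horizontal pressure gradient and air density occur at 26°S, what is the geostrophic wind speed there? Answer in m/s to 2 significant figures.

60 m/s

With the same pressure gradient and density, V_g ∝ 1/f ∝ 1/sin φ.
V₂ = V₁ · sin φ₁ / sin φ₂ = 29.0 × sin 66° / sin 26°
V₂ = 29.0 × 0.9135/0.4384 = 60 m/s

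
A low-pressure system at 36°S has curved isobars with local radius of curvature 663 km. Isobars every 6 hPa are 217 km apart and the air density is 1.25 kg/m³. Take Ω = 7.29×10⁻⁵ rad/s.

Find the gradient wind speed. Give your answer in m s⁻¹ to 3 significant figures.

19.3 m s⁻¹

Coriolis parameter at 36°S:
f = 2Ω sin φ = 2 × 7.29×10⁻⁵ × sin 36° = 8.57×10⁻⁵ s⁻¹
Pressure gradient: |∂P/∂n| = 600 Pa / 217000 m = 2.76×10⁻³ Pa/m
Geostrophic speed: V_g = |∂P/∂n|/(fρ) = 2.76×10⁻³/(8.57×10⁻⁵ × 1.25) = 25.8 m/s
Around a low, centrifugal force acts outward with Coriolis, so pressure-gradient force balances both:
(1/ρ)|∂P/∂n| = fV + V²/R  →  V² + fR·V − fR·V_g = 0
With fR = 8.57×10⁻⁵ × 663×10³ m = 56.8 m/s:
V = [−fR + √((fR)² + 4 fR V_g)]/2 = [−56.8 + √(56.8² + 4×56.8×25.8)]/2 = 19.3 m/s
Subgeostrophic (V < V_g = 25.8 m/s), as expected around a low.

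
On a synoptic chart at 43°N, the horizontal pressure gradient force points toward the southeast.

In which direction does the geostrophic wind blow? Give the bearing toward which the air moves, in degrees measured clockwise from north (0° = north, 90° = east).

The pressure-gradient force points toward the southeast (bearing 135°).
Geostrophic balance: in the Northern Hemisphere the Coriolis force deflects motion to the right, so the geostrophic wind blows 90° to the right of the pressure-gradient force (low pressure on the left).
Rotating 135° by 90° clockwise gives 225° — the wind blows toward the southwest.

225°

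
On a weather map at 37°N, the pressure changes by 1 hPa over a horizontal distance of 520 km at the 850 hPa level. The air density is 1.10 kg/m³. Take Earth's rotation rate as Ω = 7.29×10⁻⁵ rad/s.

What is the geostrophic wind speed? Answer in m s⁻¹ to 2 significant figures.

Coriolis parameter at 37°N:
f = 2Ω sin φ = 2 × 7.29×10⁻⁵ × sin 37° = 8.77×10⁻⁵ s⁻¹
Pressure gradient: |∂P/∂n| = 100 Pa / 520000 m = 1.92×10⁻⁴ Pa/m
Geostrophic balance (pressure-gradient force = Coriolis force):
V_g = (1/(fρ)) |∂P/∂n| = 1.92×10⁻⁴ / (8.77×10⁻⁵ × 1.10) = 1.99 m/s

2.0 m s⁻¹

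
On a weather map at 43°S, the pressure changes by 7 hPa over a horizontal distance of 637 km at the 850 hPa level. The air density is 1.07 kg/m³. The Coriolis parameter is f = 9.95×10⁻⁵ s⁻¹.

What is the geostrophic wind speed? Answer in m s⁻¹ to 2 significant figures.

Pressure gradient: |∂P/∂n| = 700 Pa / 637000 m = 1.10×10⁻³ Pa/m
Geostrophic balance (pressure-gradient force = Coriolis force):
V_g = (1/(fρ)) |∂P/∂n| = 1.10×10⁻³ / (9.95×10⁻⁵ × 1.07) = 10.3 m/s

10 m s⁻¹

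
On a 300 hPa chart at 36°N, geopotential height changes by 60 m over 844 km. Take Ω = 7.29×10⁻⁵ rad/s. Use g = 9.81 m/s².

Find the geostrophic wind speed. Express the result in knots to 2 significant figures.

16 knots

Coriolis parameter at 36°N:
f = 2Ω sin φ = 2 × 7.29×10⁻⁵ × sin 36° = 8.57×10⁻⁵ s⁻¹
Height gradient: |∂Z/∂n| = 60 m / 844000 m = 7.11×10⁻⁵
On a pressure surface, geostrophic balance gives V_g = (g/f)|∂Z/∂n|:
V_g = 9.81 × 7.11×10⁻⁵ / 8.57×10⁻⁵ = 8.14 m/s
Converting: 8.14 m/s × 1.944 = 16 knots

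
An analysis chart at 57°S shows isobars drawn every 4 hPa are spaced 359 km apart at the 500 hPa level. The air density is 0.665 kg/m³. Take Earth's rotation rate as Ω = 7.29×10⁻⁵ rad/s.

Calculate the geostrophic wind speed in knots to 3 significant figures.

26.6 knots

Coriolis parameter at 57°S:
f = 2Ω sin φ = 2 × 7.29×10⁻⁵ × sin 57° = 1.22×10⁻⁴ s⁻¹
Pressure gradient: |∂P/∂n| = 400 Pa / 359000 m = 1.11×10⁻³ Pa/m
Geostrophic balance (pressure-gradient force = Coriolis force):
V_g = (1/(fρ)) |∂P/∂n| = 1.11×10⁻³ / (1.22×10⁻⁴ × 0.665) = 13.7 m/s
Converting: 13.7 m/s × 1.944 = 26.6 knots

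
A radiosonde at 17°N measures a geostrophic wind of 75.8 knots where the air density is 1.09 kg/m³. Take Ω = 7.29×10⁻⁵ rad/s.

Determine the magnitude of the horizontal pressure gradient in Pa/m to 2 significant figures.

Coriolis parameter at 17°N:
f = 2Ω sin φ = 2 × 7.29×10⁻⁵ × sin 17° = 4.26×10⁻⁵ s⁻¹
Wind speed in SI: 75.8 knots = 39.0 m/s
Geostrophic balance rearranged: |∂P/∂n| = f ρ V_g
|∂P/∂n| = 4.26×10⁻⁵ × 1.09 × 39.0 = 1.81×10⁻³ Pa/m

1.8×10⁻³ Pa/m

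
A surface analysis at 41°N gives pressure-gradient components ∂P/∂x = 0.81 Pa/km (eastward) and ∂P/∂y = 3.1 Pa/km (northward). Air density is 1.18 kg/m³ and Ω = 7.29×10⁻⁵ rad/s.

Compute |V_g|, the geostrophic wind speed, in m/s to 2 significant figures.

Coriolis parameter at 41°N:
f = 2Ω sin φ = 2 × 7.29×10⁻⁵ × sin 41° = 9.57×10⁻⁵ s⁻¹
Component geostrophic relations (x east, y north):
u_g = −(1/(fρ)) ∂P/∂y,  v_g = (1/(fρ)) ∂P/∂x
u_g = −(3.1×10⁻³)/(9.57×10⁻⁵ × 1.18) = −27.5 m/s;  v_g = (0.81×10⁻³)/(9.57×10⁻⁵ × 1.18) = 7.18 m/s
|V_g| = √(u_g² + v_g²) = 28.4 m/s

28 m/s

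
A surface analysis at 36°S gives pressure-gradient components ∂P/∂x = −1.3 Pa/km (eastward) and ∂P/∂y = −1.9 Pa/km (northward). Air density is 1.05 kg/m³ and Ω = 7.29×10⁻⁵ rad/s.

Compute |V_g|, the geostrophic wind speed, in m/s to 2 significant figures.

26 m/s

Coriolis parameter at 36°S:
f = 2Ω sin φ = 2 × 7.29×10⁻⁵ × sin 36° = 8.57×10⁻⁵ s⁻¹
In the Southern Hemisphere f is negative: f = −8.57×10⁻⁵ s⁻¹.
Component geostrophic relations (x east, y north):
u_g = −(1/(fρ)) ∂P/∂y,  v_g = (1/(fρ)) ∂P/∂x
u_g = −(−1.9×10⁻³)/(−8.57×10⁻⁵ × 1.05) = −21.1 m/s;  v_g = (−1.3×10⁻³)/(−8.57×10⁻⁵ × 1.05) = 14.4 m/s
|V_g| = √(u_g² + v_g²) = 25.6 m/s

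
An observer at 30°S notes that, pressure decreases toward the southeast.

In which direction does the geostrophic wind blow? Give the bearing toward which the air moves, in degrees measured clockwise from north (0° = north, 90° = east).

The pressure-gradient force points toward the southeast (bearing 135°).
Geostrophic balance: in the Southern Hemisphere the Coriolis force deflects motion to the left, so the geostrophic wind blows 90° to the left of the pressure-gradient force (low pressure on the right).
Rotating 135° by 90° counterclockwise gives 045° — the wind blows toward the northeast.

045°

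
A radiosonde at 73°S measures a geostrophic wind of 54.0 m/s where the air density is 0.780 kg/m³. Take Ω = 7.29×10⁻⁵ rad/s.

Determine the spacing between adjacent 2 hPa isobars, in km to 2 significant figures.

34 km

Coriolis parameter at 73°S:
f = 2Ω sin φ = 2 × 7.29×10⁻⁵ × sin 73° = 1.39×10⁻⁴ s⁻¹
Geostrophic balance rearranged: |∂P/∂n| = f ρ V_g
|∂P/∂n| = 1.39×10⁻⁴ × 0.780 × 54.0 = 5.87×10⁻³ Pa/m
Isobar spacing: Δn = ΔP/|∂P/∂n| = 200 Pa / 5.87×10⁻³ Pa/m = 34056 m ≈ 34 km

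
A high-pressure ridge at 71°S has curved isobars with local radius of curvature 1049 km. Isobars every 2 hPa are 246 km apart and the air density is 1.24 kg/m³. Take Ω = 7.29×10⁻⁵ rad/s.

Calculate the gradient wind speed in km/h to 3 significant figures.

17.7 km/h

Coriolis parameter at 71°S:
f = 2Ω sin φ = 2 × 7.29×10⁻⁵ × sin 71° = 1.38×10⁻⁴ s⁻¹
Pressure gradient: |∂P/∂n| = 200 Pa / 246000 m = 8.13×10⁻⁴ Pa/m
Geostrophic speed: V_g = |∂P/∂n|/(fρ) = 8.13×10⁻⁴/(1.38×10⁻⁴ × 1.24) = 4.76 m/s
Around a high, pressure-gradient force acts outward with centrifugal, so Coriolis balances both:
fV = (1/ρ)|∂P/∂n| + V²/R  →  V² − fR·V + fR·V_g = 0
With fR = 1.38×10⁻⁴ × 1049×10³ m = 145 m/s:
V = [fR − √((fR)² − 4 fR V_g)]/2 = [145 − √(145² − 4×145×4.76)]/2 = 4.92 m/s
Supergeostrophic (V > V_g = 4.76 m/s), as expected around a high.
Converting: 4.92 m/s × 3.6 = 17.7 km/h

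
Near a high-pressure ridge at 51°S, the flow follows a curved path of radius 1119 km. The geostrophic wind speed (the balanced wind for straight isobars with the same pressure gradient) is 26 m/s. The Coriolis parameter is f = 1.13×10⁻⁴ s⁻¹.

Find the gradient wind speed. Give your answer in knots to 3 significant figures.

Around a high, pressure-gradient force acts outward with centrifugal, so Coriolis balances both:
fV = (1/ρ)|∂P/∂n| + V²/R  →  V² − fR·V + fR·V_g = 0
With fR = 1.13×10⁻⁴ × 1119×10³ m = 126 m/s:
V = [fR − √((fR)² − 4 fR V_g)]/2 = [126 − √(126² − 4×126×26)]/2 = 36.6 m/s
Supergeostrophic (V > V_g = 26 m/s), as expected around a high.
Converting: 36.6 m/s × 1.944 = 71.1 knots

71.1 knots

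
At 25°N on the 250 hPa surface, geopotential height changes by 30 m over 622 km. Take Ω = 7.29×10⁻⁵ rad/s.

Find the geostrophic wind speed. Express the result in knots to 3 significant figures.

Coriolis parameter at 25°N:
f = 2Ω sin φ = 2 × 7.29×10⁻⁵ × sin 25° = 6.16×10⁻⁵ s⁻¹
Height gradient: |∂Z/∂n| = 30 m / 622000 m = 4.82×10⁻⁵
On a pressure surface, geostrophic balance gives V_g = (g/f)|∂Z/∂n|:
V_g = 9.81 × 4.82×10⁻⁵ / 6.16×10⁻⁵ = 7.68 m/s
Converting: 7.68 m/s × 1.944 = 14.9 knots

14.9 knots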